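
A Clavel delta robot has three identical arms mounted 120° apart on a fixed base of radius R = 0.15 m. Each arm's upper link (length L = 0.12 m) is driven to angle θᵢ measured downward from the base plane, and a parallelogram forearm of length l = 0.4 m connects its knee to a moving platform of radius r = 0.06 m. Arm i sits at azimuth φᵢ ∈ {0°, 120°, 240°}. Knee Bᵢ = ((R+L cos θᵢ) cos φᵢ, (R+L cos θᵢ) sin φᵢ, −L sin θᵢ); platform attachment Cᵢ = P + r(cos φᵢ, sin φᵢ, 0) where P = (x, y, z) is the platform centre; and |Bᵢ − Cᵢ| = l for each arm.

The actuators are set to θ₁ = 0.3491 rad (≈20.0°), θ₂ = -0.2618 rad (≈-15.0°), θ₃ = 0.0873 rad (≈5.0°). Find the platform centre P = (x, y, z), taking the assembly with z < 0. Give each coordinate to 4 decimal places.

(-0.0588, 0.0388, -0.3412)

arm 1 at φ=0.0°: e+L cos θ1 = 0.2028;  O1 = (0.2028, 0.0000, -0.0410)
O2 = (0.2059·cos120.0°, 0.2059·sin120.0°, 0.0311) = (-0.1030, 0.1783, 0.0311)
arm 3 at φ=240.0°: e+L cos θ3 = 0.2095;  O3 = (-0.1048, -0.1815, -0.0105)
|O₂|²−|O₁|² = 0.0006;  |O₃|²−|O₁|² = 0.0012
[-0.6114 0.3566 0.1442]·P = 0.0006;  [-0.6151 -0.3629 0.0612]·P = 0.0012
Cramer: x(z) = -0.0015+0.1680z;  y(z) = -0.0009-0.1163z
quadratic in z: (1.0418)z²+(0.0137)z+(-0.1166)=0, √Δ=0.6972 → z ∈ {-0.3412, 0.3281}; z = -0.3412 (taking z<0)
x = -0.0588, y = 0.0388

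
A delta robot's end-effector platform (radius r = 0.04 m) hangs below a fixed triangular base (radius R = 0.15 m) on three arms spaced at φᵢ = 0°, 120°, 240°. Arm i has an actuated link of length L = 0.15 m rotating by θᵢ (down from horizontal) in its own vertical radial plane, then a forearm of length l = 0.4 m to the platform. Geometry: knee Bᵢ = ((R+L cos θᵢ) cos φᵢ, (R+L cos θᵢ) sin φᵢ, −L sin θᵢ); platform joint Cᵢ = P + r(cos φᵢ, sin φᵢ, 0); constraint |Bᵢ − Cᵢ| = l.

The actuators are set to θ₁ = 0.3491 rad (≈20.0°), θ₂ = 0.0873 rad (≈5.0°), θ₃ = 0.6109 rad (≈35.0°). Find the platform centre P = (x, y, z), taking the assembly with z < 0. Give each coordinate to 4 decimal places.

(0.0018, 0.0680, -0.3568)

centre 1 = (0.2510·cos0.0°, 0.2510·sin0.0°, -0.0513) = (0.2510, 0.0000, -0.0513)
arm 2 at φ=120.0°: ρ2 = 0.2594;  centre 2 = (-0.1297, 0.2247, -0.0131)
arm 3 at φ=240.0°: ρ3 = 0.2329;  centre 3 = (-0.1164, -0.2017, -0.0860)
subtract pairs → two planes through P
linear system: -0.7613x+0.4493y = 0.0019−0.0765z; -0.7348x+-0.4033y = -0.0040−-0.0695z
Cramer: x(z) = 0.0016-0.0006z;  y(z) = 0.0069-0.1712z
sphere 1 gives Az²+Bz+C=0 with A=1.0293, B=0.1005, C=-0.0952;  B²−4AC=0.4019;  roots -0.3568, 0.2591;  negative root z = -0.3568
x = 0.0018, y = 0.0680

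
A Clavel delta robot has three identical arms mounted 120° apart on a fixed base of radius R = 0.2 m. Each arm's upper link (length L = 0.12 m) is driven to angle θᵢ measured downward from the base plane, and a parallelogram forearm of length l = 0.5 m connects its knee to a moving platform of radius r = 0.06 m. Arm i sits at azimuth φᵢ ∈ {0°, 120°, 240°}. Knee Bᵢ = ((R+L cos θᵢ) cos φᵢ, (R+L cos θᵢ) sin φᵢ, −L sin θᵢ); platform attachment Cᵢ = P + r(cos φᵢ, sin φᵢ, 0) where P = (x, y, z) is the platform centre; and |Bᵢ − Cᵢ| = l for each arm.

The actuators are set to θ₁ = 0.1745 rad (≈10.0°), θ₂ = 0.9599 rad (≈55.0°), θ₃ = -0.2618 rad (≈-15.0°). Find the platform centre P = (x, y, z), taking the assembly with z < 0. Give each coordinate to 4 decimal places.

arm 1 at φ=0.0°: (R−r)+L cos θ1 = 0.2582;  O1 = (0.2582, 0.0000, -0.0208)
O2 = (0.2088·cos120.0°, 0.2088·sin120.0°, -0.0983) = (-0.1044, 0.1809, -0.0983)
arm 3 at φ=240.0°: (R−r)+L cos θ3 = 0.2559;  O3 = (-0.1280, -0.2216, 0.0311)
|O₂|²−|O₁|² = -0.0138;  |O₃|²−|O₁|² = -0.0006
linear system: -0.7252x+0.3617y = -0.0138−-0.1549z; -0.7723x+-0.4433y = -0.0006−0.1038z
Cramer: x(z) = 0.0106-0.0518z;  y(z) = -0.0170+0.3244z
quadratic in z: (1.1079)z²+(0.0563)z+(-0.1880)=0, √Δ=0.9144 → z ∈ {-0.4381, 0.3873}; z = -0.4381 (taking z<0)
x = 0.0333, y = -0.1591

(0.0333, -0.1591, -0.4381)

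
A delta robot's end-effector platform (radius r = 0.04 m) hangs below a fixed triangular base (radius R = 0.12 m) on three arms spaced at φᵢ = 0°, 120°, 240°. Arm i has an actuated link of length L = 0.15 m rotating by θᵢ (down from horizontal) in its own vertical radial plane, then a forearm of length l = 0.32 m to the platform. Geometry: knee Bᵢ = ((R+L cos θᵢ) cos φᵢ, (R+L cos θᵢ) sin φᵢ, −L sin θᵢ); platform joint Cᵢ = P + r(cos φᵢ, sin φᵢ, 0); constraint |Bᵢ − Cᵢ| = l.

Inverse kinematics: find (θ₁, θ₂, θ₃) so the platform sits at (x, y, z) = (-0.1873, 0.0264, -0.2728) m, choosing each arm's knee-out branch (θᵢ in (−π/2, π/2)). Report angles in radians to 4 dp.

arm 1 (φ=0.0°): x'=-0.1873, y'=0.0264
  A=0.2673, B=-0.2728, C=(l²−L²−A²−y'²−z²)/(2L)=-0.2222
  γ=atan2(-0.2728,0.2673)=-0.7956;  ψ=arccos(-0.5818)=2.1918;  θ1=γ+ψ≈1.3962
rotate P by −φ2: (0.1165, 0.1490, -0.2728)
  e−x'=-0.0365;  (l²−L²−(e−x')²−y'²−z²)/2L = -0.0602
  θ2 = atan2(B,A) + arccos(C/0.2752) = 0.0874
rotate P by −φ3: (0.0708, -0.1754, -0.2728)
  e−x'=0.0092;  (l²−L²−(e−x')²−y'²−z²)/2L = -0.0846
  γ=atan2(-0.2728,0.0092)=-1.5370;  ψ=arccos(-0.3098)=1.8858;  θ3=γ+ψ≈0.3488

θ₁ = 1.3962, θ₂ = 0.0874, θ₃ = 0.3488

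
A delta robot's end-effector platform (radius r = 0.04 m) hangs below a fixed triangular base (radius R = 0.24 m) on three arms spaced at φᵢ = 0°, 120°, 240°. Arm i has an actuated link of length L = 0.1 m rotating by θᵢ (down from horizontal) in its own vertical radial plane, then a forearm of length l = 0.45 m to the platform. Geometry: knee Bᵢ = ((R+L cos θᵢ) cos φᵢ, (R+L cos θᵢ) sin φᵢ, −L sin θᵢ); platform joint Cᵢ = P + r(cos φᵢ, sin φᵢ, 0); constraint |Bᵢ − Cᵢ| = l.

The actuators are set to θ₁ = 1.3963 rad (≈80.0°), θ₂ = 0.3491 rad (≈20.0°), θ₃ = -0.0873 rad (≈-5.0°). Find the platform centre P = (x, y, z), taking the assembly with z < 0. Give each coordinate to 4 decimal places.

(-0.1323, -0.0332, -0.3798)

O1 = (0.2174·cos0.0°, 0.2174·sin0.0°, -0.0985) = (0.2174, 0.0000, -0.0985)
arm 2 at φ=120.0°: (R−r)+L cos θ2 = 0.2940;  O2 = (-0.1470, 0.2546, -0.0342)
O3 = (0.2996·cos240.0°, 0.2996·sin240.0°, 0.0087) = (-0.1498, -0.2595, 0.0087)
|O₂|²−|O₁|² = 0.0306;  |O₃|²−|O₁|² = 0.0329
linear system: -0.7287x+0.5092y = 0.0306−0.1286z; -0.7343x+-0.5190y = 0.0329−0.2144z
det = 0.7521;  x = -0.0434+0.2339z,  y = -0.0020+0.0822z
quadratic in z: (1.0615)z²+(0.0747)z+(-0.1248)=0, √Δ=0.7317 → z ∈ {-0.3798, 0.3095}; z = -0.3798 (taking z<0)
x = -0.1323, y = -0.0332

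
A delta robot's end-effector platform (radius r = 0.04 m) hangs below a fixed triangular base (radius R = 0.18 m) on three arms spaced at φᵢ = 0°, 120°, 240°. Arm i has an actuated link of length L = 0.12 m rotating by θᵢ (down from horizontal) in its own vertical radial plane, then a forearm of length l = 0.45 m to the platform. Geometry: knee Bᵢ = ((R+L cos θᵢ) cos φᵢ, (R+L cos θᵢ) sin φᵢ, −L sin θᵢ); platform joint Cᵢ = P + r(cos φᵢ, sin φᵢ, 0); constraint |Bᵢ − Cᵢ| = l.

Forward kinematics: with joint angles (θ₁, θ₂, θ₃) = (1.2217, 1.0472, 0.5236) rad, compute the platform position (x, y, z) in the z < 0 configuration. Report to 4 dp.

(-0.0661, -0.0674, -0.4827)

arm 1 at φ=0.0°: (R−r)+L cos θ1 = 0.1810;  O1 = (0.1810, 0.0000, -0.1128)
φ2=120.0°: virtual centre (-0.1000, 0.1732, -0.1039), radius l
arm 3 at φ=240.0°: (R−r)+L cos θ3 = 0.2439;  O3 = (-0.1220, -0.2112, -0.0600)
|O₂|²−|O₁|² = 0.0053;  |O₃|²−|O₁|² = 0.0176
[-0.5621 0.3464 0.0177]·P = 0.0053;  [-0.6060 -0.4225 0.1055]·P = 0.0176
det = 0.4474;  x = -0.0186+0.0984z,  y = -0.0149+0.1086z
into |P−O₁|² = l²: 1.0215z² + 0.1830z + -0.1497 = 0;  Δ = 0.6451;  z = -0.4827 or 0.3036 → z<0 root = -0.4827
x = -0.0661, y = -0.0674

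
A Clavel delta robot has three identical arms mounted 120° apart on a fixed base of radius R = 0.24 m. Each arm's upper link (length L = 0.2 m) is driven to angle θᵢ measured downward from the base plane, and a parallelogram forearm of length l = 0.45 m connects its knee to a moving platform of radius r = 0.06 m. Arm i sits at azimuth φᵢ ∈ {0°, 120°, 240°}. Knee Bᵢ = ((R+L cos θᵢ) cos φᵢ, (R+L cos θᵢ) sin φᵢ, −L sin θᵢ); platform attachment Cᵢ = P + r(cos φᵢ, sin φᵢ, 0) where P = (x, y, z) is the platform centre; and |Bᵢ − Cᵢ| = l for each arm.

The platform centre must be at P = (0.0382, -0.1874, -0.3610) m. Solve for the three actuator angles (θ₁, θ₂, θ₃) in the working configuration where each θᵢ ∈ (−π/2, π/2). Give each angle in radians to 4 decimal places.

θ₁ = 0.5234, θ₂ = 1.3092, θ₃ = -0.0002

arm 1 (φ=0.0°): x'=0.0382, y'=-0.1874
  A=0.1418, B=-0.3610, C=(l²−L²−A²−y'²−z²)/(2L)=-0.0576
  θ1 = atan2(B,A) + arccos(C/0.3879) = 0.5234
φ2=120.0° → target in arm frame (-0.1814, 0.0606)
  A=0.3614, B=-0.3610, C=(l²−L²−A²−y'²−z²)/(2L)=-0.2553
  √(A²+B²)=0.5108;  θ2 = -0.7849+2.0940 ≈ 1.3092
arm 3 (φ=240.0°): x'=0.1432, y'=0.1268
  e−x'=0.0368;  (l²−L²−(e−x')²−y'²−z²)/2L = 0.0369
  θ3 = atan2(B,A) + arccos(C/0.3629) = -0.0002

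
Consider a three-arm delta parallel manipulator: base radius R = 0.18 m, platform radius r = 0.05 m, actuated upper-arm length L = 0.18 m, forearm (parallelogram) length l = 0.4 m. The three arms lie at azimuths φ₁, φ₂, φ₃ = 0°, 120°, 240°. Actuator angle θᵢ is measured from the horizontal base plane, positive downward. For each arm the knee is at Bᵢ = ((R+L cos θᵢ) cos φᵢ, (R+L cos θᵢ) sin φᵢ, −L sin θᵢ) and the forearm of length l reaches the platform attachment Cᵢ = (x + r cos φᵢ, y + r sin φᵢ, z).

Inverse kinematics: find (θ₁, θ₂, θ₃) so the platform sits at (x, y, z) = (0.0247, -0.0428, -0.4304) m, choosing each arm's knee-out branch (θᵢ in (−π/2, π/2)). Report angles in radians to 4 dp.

rotate P by −φ1: (0.0247, -0.0428, -0.4304)
  A cos θ + B sin θ = C:  0.1053·cos θ + -0.4304·sin θ = -0.1960
  θ1 = atan2(B,A) + arccos(C/0.4431) = 0.6982
φ2=120.0° → target in arm frame (-0.0494, 0.0000)
  A=0.1794, B=-0.4304, C=(l²−L²−A²−y'²−z²)/(2L)=-0.2495
  θ2 = atan2(B,A) + arccos(C/0.4663) = 0.9596
rotate P by −φ3: (0.0247, 0.0428, -0.4304)
  A cos θ + B sin θ = C:  0.1053·cos θ + -0.4304·sin θ = -0.1960
  γ=atan2(-0.4304,0.1053)=-1.3309;  ψ=arccos(-0.4423)=2.0290;  θ3=γ+ψ≈0.6981

θ₁ = 0.6982, θ₂ = 0.9596, θ₃ = 0.6981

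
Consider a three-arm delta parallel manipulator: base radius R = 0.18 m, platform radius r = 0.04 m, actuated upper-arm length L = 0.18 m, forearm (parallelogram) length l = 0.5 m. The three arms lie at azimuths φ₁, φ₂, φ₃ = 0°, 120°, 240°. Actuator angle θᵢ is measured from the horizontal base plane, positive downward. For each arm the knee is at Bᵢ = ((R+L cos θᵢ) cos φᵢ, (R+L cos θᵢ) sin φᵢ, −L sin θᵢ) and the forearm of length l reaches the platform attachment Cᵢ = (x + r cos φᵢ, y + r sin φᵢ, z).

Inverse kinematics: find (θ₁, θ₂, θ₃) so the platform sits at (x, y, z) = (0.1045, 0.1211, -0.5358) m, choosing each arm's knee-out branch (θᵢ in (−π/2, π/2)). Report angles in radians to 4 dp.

φ1=0.0° → target in arm frame (0.1045, 0.1211)
  A=0.0355, B=-0.5358, C=(l²−L²−A²−y'²−z²)/(2L)=-0.2372
  √(A²+B²)=0.5370;  θ1 = -1.5046+2.0284 ≈ 0.5238
rotate P by −φ2: (0.0526, -0.1510, -0.5358)
  e−x'=0.0874;  (l²−L²−(e−x')²−y'²−z²)/2L = -0.2776
  √(A²+B²)=0.5429;  θ2 = -1.4091+2.1075 ≈ 0.6984
rotate P by −φ3: (-0.1571, 0.0299, -0.5358)
  A cos θ + B sin θ = C:  0.2971·cos θ + -0.5358·sin θ = -0.4407
  γ=atan2(-0.5358,0.2971)=-1.0645;  ψ=arccos(-0.7194)=2.3737;  θ3=γ+ψ≈1.3092

θ₁ = 0.5238, θ₂ = 0.6984, θ₃ = 1.3092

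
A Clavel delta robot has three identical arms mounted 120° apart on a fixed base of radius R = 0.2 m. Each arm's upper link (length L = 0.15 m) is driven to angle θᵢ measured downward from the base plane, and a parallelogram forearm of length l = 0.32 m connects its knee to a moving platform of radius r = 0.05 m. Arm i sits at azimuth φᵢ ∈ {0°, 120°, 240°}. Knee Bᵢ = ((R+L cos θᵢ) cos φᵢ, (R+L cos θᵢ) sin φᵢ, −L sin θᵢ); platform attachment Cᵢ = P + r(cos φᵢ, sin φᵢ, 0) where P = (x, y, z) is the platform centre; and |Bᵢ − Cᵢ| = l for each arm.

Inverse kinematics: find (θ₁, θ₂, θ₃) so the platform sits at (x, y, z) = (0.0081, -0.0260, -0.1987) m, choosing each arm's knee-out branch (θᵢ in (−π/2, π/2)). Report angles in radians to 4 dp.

θ₁ = 0.3492, θ₂ = 0.6108, θ₃ = 0.2614

rotate P by −φ1: (0.0081, -0.0260, -0.1987)
  e−x'=0.1419;  (l²−L²−(e−x')²−y'²−z²)/2L = 0.0654
  √(A²+B²)=0.2442;  θ1 = -0.9506+1.2998 ≈ 0.3492
rotate P by −φ2: (-0.0266, 0.0060, -0.1987)
  e−x'=0.1766;  (l²−L²−(e−x')²−y'²−z²)/2L = 0.0307
  γ=atan2(-0.1987,0.1766)=-0.8443;  ψ=arccos(0.1155)=1.4551;  θ2=γ+ψ≈0.6108
rotate P by −φ3: (0.0185, 0.0200, -0.1987)
  A=0.1315, B=-0.1987, C=(l²−L²−A²−y'²−z²)/(2L)=0.0757
  √(A²+B²)=0.2383;  θ3 = -0.9861+1.2474 ≈ 0.2614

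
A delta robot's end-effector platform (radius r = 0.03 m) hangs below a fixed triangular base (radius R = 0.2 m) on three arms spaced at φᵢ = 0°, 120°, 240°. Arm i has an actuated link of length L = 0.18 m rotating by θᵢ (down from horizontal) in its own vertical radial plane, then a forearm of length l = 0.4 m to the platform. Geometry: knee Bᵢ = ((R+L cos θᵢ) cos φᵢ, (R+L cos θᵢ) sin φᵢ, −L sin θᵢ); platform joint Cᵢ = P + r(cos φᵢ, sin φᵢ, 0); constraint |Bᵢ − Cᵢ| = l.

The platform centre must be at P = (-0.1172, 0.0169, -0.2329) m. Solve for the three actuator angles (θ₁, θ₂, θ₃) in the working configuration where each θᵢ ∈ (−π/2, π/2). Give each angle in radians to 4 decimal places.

θ₁ = 0.9602, θ₂ = -0.2616, θ₃ = -0.0001

arm 1 (φ=0.0°): x'=-0.1172, y'=0.0169
  e−x'=0.2872;  (l²−L²−(e−x')²−y'²−z²)/2L = -0.0261
  √(A²+B²)=0.3698;  θ1 = -0.6814+1.6416 ≈ 0.9602
φ2=120.0° → target in arm frame (0.0732, 0.0930)
  A=0.0968, B=-0.2329, C=(l²−L²−A²−y'²−z²)/(2L)=0.1537
  √(A²+B²)=0.2522;  θ2 = -1.1770+0.9154 ≈ -0.2616
φ3=240.0° → target in arm frame (0.0440, -0.1099)
  A=0.1260, B=-0.2329, C=(l²−L²−A²−y'²−z²)/(2L)=0.1261
  γ=atan2(-0.2329,0.1260)=-1.0748;  ψ=arccos(0.4761)=1.0746;  θ3=γ+ψ≈-0.0001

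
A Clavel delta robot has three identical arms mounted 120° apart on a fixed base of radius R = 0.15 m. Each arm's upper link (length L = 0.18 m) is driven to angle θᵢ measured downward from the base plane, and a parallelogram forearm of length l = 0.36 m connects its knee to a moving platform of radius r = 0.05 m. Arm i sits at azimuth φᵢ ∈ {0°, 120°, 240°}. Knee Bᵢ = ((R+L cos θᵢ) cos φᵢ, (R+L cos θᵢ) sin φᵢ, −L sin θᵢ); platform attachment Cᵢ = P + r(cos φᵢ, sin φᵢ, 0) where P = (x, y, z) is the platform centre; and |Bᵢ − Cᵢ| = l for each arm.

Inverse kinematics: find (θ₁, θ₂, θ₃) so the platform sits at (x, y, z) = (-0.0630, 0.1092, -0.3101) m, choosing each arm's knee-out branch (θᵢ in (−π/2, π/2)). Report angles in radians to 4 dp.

arm 1 (φ=0.0°): x'=-0.0630, y'=0.1092
  e−x'=0.1630;  (l²−L²−(e−x')²−y'²−z²)/2L = -0.1040
  γ=atan2(-0.3101,0.1630)=-1.0869;  ψ=arccos(-0.2970)=1.8723;  θ1=γ+ψ≈0.7855
arm 2 (φ=120.0°): x'=0.1261, y'=0.0000
  A cos θ + B sin θ = C:  -0.0261·cos θ + -0.3101·sin θ = 0.0010
  γ=atan2(-0.3101,-0.0261)=-1.6547;  ψ=arccos(0.0032)=1.5676;  θ2=γ+ψ≈-0.0871
arm 3 (φ=240.0°): x'=-0.0631, y'=-0.1092
  A=0.1631, B=-0.3101, C=(l²−L²−A²−y'²−z²)/(2L)=-0.1041
  γ=atan2(-0.3101,0.1631)=-1.0867;  ψ=arccos(-0.2971)=1.8724;  θ3=γ+ψ≈0.7857

θ₁ = 0.7855, θ₂ = -0.0871, θ₃ = 0.7857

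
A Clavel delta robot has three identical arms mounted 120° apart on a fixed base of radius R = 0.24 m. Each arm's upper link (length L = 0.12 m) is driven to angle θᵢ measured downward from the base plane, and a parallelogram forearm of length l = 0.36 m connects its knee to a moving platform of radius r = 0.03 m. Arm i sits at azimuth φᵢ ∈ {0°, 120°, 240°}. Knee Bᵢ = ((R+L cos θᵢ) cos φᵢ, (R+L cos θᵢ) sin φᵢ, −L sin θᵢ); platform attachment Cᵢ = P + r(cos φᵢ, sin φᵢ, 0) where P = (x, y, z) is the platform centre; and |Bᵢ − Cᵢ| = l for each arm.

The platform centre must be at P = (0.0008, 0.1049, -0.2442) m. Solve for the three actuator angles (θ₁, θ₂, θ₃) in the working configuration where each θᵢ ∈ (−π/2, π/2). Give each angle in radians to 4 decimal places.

φ1=0.0° → target in arm frame (0.0008, 0.1049)
  A cos θ + B sin θ = C:  0.2092·cos θ + -0.2442·sin θ = 0.0033
  θ1 = atan2(B,A) + arccos(C/0.3216) = 0.6980
φ2=120.0° → target in arm frame (0.0904, -0.0531)
  A cos θ + B sin θ = C:  0.1196·cos θ + -0.2442·sin θ = 0.1602
  θ2 = atan2(B,A) + arccos(C/0.2719) = -0.1748
φ3=240.0° → target in arm frame (-0.0912, -0.0518)
  e−x'=0.3012;  (l²−L²−(e−x')²−y'²−z²)/2L = -0.1578
  θ3 = atan2(B,A) + arccos(C/0.3878) = 1.3086

θ₁ = 0.6980, θ₂ = -0.1748, θ₃ = 1.3086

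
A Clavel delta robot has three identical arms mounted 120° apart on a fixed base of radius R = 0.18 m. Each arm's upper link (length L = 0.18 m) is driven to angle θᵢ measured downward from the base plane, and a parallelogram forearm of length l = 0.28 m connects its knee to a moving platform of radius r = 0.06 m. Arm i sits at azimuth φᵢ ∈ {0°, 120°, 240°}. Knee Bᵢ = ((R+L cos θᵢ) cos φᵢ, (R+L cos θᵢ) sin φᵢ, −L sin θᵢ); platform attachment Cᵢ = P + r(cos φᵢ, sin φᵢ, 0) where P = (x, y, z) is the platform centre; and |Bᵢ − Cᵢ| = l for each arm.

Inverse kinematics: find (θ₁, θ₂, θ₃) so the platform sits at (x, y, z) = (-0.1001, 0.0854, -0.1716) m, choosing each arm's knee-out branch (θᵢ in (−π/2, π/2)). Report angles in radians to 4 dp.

φ1=0.0° → target in arm frame (-0.1001, 0.0854)
  A cos θ + B sin θ = C:  0.2201·cos θ + -0.1716·sin θ = -0.1088
  γ=atan2(-0.1716,0.2201)=-0.6622;  ψ=arccos(-0.3900)=1.9714;  θ1=γ+ψ≈1.3092
arm 2 (φ=120.0°): x'=0.1240, y'=0.0440
  A cos θ + B sin θ = C:  -0.0040·cos θ + -0.1716·sin θ = 0.0406
  √(A²+B²)=0.1716;  θ2 = -1.5942+1.3322 ≈ -0.2619
arm 3 (φ=240.0°): x'=-0.0239, y'=-0.1294
  A=0.1439, B=-0.1716, C=(l²−L²−A²−y'²−z²)/(2L)=-0.0580
  √(A²+B²)=0.2240;  θ3 = -0.8729+1.8330 ≈ 0.9600

θ₁ = 1.3092, θ₂ = -0.2619, θ₃ = 0.9600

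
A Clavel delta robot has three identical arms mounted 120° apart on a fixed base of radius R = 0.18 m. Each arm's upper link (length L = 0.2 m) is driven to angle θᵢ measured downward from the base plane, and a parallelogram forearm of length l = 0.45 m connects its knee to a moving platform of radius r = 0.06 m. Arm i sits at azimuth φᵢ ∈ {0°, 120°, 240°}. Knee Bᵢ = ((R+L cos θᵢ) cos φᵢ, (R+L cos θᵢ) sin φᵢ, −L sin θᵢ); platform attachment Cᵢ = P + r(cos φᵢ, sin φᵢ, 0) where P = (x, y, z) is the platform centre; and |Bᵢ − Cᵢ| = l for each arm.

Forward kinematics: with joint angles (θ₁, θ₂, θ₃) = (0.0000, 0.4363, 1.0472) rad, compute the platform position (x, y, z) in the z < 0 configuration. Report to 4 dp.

φ1=0.0°: virtual centre (0.3200, 0.0000, 0.0000), radius l
φ2=120.0°: virtual centre (-0.1506, 0.2609, -0.0845), radius l
arm 3 at φ=240.0°: e+L cos θ3 = 0.2200;  S3 = (-0.1100, -0.1905, -0.1732)
subtract pairs → two planes through P
[-0.9413 0.5218 -0.1690]·P = -0.0045;  [-0.8600 -0.3811 -0.3464]·P = -0.0240
det = 0.8074;  x = 0.0176+-0.3036z,  y = 0.0232+-0.2238z
into |P−S₁|² = l²: 1.1423z² + 0.1732z + -0.1105 = 0;  Δ = 0.5351;  z = -0.3960 or 0.2444 → z<0 root = -0.3960
x = 0.1379, y = 0.1118

(0.1379, 0.1118, -0.3960)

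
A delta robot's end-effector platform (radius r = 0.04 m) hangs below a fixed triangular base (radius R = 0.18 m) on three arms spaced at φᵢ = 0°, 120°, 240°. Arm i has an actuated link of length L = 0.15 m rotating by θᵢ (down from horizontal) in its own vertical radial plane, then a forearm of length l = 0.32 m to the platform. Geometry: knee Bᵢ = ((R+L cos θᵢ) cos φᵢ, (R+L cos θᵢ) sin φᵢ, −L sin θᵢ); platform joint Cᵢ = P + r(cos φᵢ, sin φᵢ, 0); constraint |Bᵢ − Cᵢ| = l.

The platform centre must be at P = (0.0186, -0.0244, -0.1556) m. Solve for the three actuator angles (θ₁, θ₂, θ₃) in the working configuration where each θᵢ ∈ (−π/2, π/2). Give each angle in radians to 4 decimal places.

arm 1 (φ=0.0°): x'=0.0186, y'=-0.0244
  A=0.1214, B=-0.1556, C=(l²−L²−A²−y'²−z²)/(2L)=0.1345
  θ1 = atan2(B,A) + arccos(C/0.1974) = -0.0874
arm 2 (φ=120.0°): x'=-0.0304, y'=-0.0039
  A cos θ + B sin θ = C:  0.1704·cos θ + -0.1556·sin θ = 0.0888
  θ2 = atan2(B,A) + arccos(C/0.2308) = 0.4361
φ3=240.0° → target in arm frame (0.0118, 0.0283)
  e−x'=0.1282;  (l²−L²−(e−x')²−y'²−z²)/2L = 0.1282
  θ3 = atan2(B,A) + arccos(C/0.2016) = -0.0002

θ₁ = -0.0874, θ₂ = 0.4361, θ₃ = -0.0002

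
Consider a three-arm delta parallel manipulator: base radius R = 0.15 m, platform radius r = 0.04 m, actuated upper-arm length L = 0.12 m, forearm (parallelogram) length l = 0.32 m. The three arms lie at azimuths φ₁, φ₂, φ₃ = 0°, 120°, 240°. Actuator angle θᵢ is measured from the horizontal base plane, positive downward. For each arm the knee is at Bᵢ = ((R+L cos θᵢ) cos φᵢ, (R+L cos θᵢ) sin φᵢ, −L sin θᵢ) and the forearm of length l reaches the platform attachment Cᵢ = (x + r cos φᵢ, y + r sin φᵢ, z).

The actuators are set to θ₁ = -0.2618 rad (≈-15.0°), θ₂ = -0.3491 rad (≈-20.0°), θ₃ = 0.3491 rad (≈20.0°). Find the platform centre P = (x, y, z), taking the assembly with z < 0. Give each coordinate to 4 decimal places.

S1 = (0.2259·cos0.0°, 0.2259·sin0.0°, 0.0311) = (0.2259, 0.0000, 0.0311)
φ2=120.0°: virtual centre (-0.1114, 0.1929, 0.0410), radius l
φ3=240.0°: virtual centre (-0.1114, -0.1929, -0.0410), radius l
subtract pairs → two planes through P
linear system: -0.6746x+0.3858y = -0.0007−0.0200z; -0.6746x+-0.3858y = -0.0007−-0.1442z
Cramer: x(z) = 0.0010-0.0921z;  y(z) = 0.0000-0.2128z
quadratic in z: (1.0537)z²+(-0.0207)z+(-0.0509)=0, √Δ=0.4635 → z ∈ {-0.2101, 0.2297}; z = -0.2101 (taking z<0)
x = 0.0204, y = 0.0447

(0.0204, 0.0447, -0.2101)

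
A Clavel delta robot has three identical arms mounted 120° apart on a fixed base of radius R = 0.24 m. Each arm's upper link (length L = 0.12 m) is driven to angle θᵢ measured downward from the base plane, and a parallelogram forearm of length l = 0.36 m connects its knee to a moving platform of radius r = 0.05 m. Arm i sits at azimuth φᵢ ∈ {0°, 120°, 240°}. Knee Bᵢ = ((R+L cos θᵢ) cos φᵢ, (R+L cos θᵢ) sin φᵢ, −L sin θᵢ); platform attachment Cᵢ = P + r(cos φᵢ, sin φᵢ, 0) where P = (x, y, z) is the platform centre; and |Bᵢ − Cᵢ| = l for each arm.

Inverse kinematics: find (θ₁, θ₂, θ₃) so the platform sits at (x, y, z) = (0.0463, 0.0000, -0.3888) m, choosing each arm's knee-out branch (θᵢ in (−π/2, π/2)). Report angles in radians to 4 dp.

θ₁ = 0.9594, θ₂ = 1.3962, θ₃ = 1.3962

rotate P by −φ1: (0.0463, 0.0000, -0.3888)
  e−x'=0.1437;  (l²−L²−(e−x')²−y'²−z²)/2L = -0.2359
  √(A²+B²)=0.4145;  θ1 = -1.2168+2.1762 ≈ 0.9594
arm 2 (φ=120.0°): x'=-0.0231, y'=-0.0401
  A cos θ + B sin θ = C:  0.2132·cos θ + -0.3888·sin θ = -0.3459
  θ2 = atan2(B,A) + arccos(C/0.4434) = 1.3962
φ3=240.0° → target in arm frame (-0.0232, 0.0401)
  A=0.2132, B=-0.3888, C=(l²−L²−A²−y'²−z²)/(2L)=-0.3459
  θ3 = atan2(B,A) + arccos(C/0.4434) = 1.3962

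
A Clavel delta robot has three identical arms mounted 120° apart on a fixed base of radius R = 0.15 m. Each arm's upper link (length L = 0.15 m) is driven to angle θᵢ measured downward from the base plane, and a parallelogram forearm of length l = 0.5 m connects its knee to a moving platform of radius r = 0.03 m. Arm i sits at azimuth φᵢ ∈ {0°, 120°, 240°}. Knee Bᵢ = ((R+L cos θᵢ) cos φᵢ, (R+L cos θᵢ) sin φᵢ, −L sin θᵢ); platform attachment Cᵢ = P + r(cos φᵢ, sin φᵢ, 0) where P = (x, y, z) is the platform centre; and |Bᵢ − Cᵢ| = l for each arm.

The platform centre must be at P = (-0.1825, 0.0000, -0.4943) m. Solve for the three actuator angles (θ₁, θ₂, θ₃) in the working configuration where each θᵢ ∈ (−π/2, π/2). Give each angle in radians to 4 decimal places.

arm 1 (φ=0.0°): x'=-0.1825, y'=0.0000
  e−x'=0.3025;  (l²−L²−(e−x')²−y'²−z²)/2L = -0.3611
  θ1 = atan2(B,A) + arccos(C/0.5795) = 1.2220
arm 2 (φ=120.0°): x'=0.0912, y'=0.1580
  A cos θ + B sin θ = C:  0.0288·cos θ + -0.4943·sin θ = -0.1421
  √(A²+B²)=0.4951;  θ2 = -1.5127+1.8619 ≈ 0.3492
arm 3 (φ=240.0°): x'=0.0913, y'=-0.1580
  e−x'=0.0287;  (l²−L²−(e−x')²−y'²−z²)/2L = -0.1421
  γ=atan2(-0.4943,0.0287)=-1.5127;  ψ=arccos(-0.2871)=1.8619;  θ3=γ+ψ≈0.3492

θ₁ = 1.2220, θ₂ = 0.3492, θ₃ = 0.3492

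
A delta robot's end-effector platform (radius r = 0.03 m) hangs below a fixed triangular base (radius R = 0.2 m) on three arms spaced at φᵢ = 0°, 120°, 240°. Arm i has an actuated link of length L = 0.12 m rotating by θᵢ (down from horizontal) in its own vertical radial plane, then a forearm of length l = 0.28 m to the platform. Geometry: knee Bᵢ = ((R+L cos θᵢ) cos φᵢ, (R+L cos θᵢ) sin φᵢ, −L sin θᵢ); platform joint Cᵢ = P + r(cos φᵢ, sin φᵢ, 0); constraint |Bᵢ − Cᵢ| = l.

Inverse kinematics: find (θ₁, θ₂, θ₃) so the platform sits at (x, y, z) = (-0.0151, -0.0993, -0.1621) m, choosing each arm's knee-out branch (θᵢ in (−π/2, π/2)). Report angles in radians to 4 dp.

φ1=0.0° → target in arm frame (-0.0151, -0.0993)
  A cos θ + B sin θ = C:  0.1851·cos θ + -0.1621·sin θ = -0.0267
  √(A²+B²)=0.2460;  θ1 = -0.7193+1.6794 ≈ 0.9601
rotate P by −φ2: (-0.0784, 0.0627, -0.1621)
  e−x'=0.2484;  (l²−L²−(e−x')²−y'²−z²)/2L = -0.1164
  θ2 = atan2(B,A) + arccos(C/0.2967) = 1.3959
φ3=240.0° → target in arm frame (0.0935, 0.0366)
  A cos θ + B sin θ = C:  0.0765·cos θ + -0.1621·sin θ = 0.1273
  √(A²+B²)=0.1792;  θ3 = -1.1301+0.7813 ≈ -0.3488

θ₁ = 0.9601, θ₂ = 1.3959, θ₃ = -0.3488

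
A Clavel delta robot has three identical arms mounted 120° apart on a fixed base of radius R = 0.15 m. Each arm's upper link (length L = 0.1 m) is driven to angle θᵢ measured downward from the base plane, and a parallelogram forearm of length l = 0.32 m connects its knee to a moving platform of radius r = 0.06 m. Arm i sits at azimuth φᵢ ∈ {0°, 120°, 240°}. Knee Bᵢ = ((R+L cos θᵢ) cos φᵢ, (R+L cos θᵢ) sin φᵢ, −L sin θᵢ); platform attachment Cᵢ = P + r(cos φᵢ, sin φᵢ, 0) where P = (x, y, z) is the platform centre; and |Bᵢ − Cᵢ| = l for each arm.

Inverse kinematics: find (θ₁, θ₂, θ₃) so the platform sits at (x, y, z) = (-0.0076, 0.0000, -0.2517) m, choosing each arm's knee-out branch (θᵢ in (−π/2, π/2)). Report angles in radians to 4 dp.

θ₁ = 0.0000, θ₂ = -0.0875, θ₃ = -0.0875

arm 1 (φ=0.0°): x'=-0.0076, y'=0.0000
  A=0.0976, B=-0.2517, C=(l²−L²−A²−y'²−z²)/(2L)=0.0976
  γ=atan2(-0.2517,0.0976)=-1.2009;  ψ=arccos(0.3616)=1.2009;  θ1=γ+ψ≈0.0000
arm 2 (φ=120.0°): x'=0.0038, y'=0.0066
  A cos θ + B sin θ = C:  0.0862·cos θ + -0.2517·sin θ = 0.1079
  √(A²+B²)=0.2661;  θ2 = -1.2408+1.1533 ≈ -0.0875
φ3=240.0° → target in arm frame (0.0038, -0.0066)
  e−x'=0.0862;  (l²−L²−(e−x')²−y'²−z²)/2L = 0.1079
  γ=atan2(-0.2517,0.0862)=-1.2408;  ψ=arccos(0.4054)=1.1533;  θ3=γ+ψ≈-0.0875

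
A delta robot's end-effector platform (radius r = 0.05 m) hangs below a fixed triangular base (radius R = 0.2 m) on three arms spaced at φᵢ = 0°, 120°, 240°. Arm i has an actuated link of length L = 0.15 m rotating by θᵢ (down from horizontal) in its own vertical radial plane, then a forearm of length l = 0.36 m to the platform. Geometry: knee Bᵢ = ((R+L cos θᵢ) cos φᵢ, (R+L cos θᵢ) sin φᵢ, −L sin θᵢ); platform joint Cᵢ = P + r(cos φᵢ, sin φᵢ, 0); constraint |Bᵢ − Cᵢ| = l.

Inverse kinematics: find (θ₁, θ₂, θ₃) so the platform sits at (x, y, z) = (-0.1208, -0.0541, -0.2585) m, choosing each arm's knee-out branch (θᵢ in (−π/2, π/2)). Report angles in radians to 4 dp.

θ₁ = 1.1348, θ₂ = 0.4364, θ₃ = -0.2615

arm 1 (φ=0.0°): x'=-0.1208, y'=-0.0541
  A cos θ + B sin θ = C:  0.2708·cos θ + -0.2585·sin θ = -0.1199
  θ1 = atan2(B,A) + arccos(C/0.3744) = 1.1348
φ2=120.0° → target in arm frame (0.0135, 0.1317)
  A cos θ + B sin θ = C:  0.1365·cos θ + -0.2585·sin θ = 0.0144
  θ2 = atan2(B,A) + arccos(C/0.2923) = 0.4364
φ3=240.0° → target in arm frame (0.1073, -0.0776)
  e−x'=0.0427;  (l²−L²−(e−x')²−y'²−z²)/2L = 0.1081
  θ3 = atan2(B,A) + arccos(C/0.2620) = -0.2615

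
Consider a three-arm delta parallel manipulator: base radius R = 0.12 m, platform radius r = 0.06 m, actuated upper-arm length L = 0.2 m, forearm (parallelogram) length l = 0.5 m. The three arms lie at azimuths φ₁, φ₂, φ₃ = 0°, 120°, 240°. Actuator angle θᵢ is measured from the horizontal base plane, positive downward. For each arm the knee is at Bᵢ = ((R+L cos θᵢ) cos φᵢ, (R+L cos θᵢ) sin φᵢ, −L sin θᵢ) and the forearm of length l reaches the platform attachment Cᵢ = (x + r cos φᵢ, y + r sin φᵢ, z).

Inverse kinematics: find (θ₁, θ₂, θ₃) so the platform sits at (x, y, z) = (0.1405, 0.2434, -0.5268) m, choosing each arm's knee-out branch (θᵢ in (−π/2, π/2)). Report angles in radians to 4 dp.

θ₁ = 0.5236, θ₂ = 0.5235, θ₃ = 1.3962

arm 1 (φ=0.0°): x'=0.1405, y'=0.2434
  A=-0.0805, B=-0.5268, C=(l²−L²−A²−y'²−z²)/(2L)=-0.3331
  √(A²+B²)=0.5329;  θ1 = -1.7224+2.2460 ≈ 0.5236
arm 2 (φ=120.0°): x'=0.1405, y'=-0.2434
  A cos θ + B sin θ = C:  -0.0805·cos θ + -0.5268·sin θ = -0.3331
  γ=atan2(-0.5268,-0.0805)=-1.7225;  ψ=arccos(-0.6250)=2.2460;  θ2=γ+ψ≈0.5235
arm 3 (φ=240.0°): x'=-0.2810, y'=0.0000
  e−x'=0.3410;  (l²−L²−(e−x')²−y'²−z²)/2L = -0.4596
  θ3 = atan2(B,A) + arccos(C/0.6276) = 1.3962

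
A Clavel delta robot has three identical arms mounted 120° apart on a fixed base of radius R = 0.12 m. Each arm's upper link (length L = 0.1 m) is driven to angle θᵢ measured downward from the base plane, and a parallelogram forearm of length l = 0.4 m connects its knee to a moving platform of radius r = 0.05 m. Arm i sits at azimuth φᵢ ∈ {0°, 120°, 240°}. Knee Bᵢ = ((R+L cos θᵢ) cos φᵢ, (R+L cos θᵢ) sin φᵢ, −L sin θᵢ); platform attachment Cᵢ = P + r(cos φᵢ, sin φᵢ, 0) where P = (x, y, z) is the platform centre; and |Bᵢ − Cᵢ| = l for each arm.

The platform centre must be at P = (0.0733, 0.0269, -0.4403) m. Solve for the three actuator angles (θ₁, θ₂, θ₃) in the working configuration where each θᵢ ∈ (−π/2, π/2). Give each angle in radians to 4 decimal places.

φ1=0.0° → target in arm frame (0.0733, 0.0269)
  e−x'=-0.0033;  (l²−L²−(e−x')²−y'²−z²)/2L = -0.2230
  θ1 = atan2(B,A) + arccos(C/0.4403) = 0.5236
rotate P by −φ2: (-0.0134, -0.0769, -0.4403)
  e−x'=0.0834;  (l²−L²−(e−x')²−y'²−z²)/2L = -0.2837
  θ2 = atan2(B,A) + arccos(C/0.4481) = 0.8725
rotate P by −φ3: (-0.0599, 0.0500, -0.4403)
  e−x'=0.1299;  (l²−L²−(e−x')²−y'²−z²)/2L = -0.3163
  √(A²+B²)=0.4591;  θ3 = -1.2838+2.3308 ≈ 1.0470

θ₁ = 0.5236, θ₂ = 0.8725, θ₃ = 1.0470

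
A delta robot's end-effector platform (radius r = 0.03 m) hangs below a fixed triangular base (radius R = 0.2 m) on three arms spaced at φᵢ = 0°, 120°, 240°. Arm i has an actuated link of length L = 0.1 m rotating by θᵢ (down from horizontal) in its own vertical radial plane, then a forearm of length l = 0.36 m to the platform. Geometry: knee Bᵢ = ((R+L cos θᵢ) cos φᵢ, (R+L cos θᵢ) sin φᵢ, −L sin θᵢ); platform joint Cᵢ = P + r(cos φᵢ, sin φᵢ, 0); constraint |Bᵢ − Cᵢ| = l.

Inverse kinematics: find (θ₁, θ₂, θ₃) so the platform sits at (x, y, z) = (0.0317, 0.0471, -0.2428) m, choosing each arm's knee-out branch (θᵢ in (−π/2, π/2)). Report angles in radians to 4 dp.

θ₁ = -0.2622, θ₂ = -0.1746, θ₃ = 0.6110

arm 1 (φ=0.0°): x'=0.0317, y'=0.0471
  A=0.1383, B=-0.2428, C=(l²−L²−A²−y'²−z²)/(2L)=0.1965
  θ1 = atan2(B,A) + arccos(C/0.2794) = -0.2622
φ2=120.0° → target in arm frame (0.0249, -0.0510)
  e−x'=0.1451;  (l²−L²−(e−x')²−y'²−z²)/2L = 0.1850
  √(A²+B²)=0.2828;  θ2 = -1.0323+0.8577 ≈ -0.1746
arm 3 (φ=240.0°): x'=-0.0566, y'=0.0039
  e−x'=0.2266;  (l²−L²−(e−x')²−y'²−z²)/2L = 0.0463
  γ=atan2(-0.2428,0.2266)=-0.8198;  ψ=arccos(0.1395)=1.4308;  θ3=γ+ψ≈0.6110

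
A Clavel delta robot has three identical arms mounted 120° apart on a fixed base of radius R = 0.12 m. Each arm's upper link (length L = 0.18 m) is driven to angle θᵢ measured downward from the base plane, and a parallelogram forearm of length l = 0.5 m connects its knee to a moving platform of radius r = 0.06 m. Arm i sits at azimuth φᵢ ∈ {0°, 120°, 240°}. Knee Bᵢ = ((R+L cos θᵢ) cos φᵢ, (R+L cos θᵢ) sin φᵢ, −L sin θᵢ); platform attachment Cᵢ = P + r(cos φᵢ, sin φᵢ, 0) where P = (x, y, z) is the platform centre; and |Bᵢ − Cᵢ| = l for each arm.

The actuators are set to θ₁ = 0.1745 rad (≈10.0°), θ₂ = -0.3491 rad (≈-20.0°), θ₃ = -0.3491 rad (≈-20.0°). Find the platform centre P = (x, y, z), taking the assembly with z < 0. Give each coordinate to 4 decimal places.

S1 = (0.2373·cos0.0°, 0.2373·sin0.0°, -0.0313) = (0.2373, 0.0000, -0.0313)
arm 2 at φ=120.0°: e+L cos θ2 = 0.2291;  S2 = (-0.1146, 0.1984, 0.0616)
arm 3 at φ=240.0°: e+L cos θ3 = 0.2291;  S3 = (-0.1146, -0.1984, 0.0616)
subtract pairs → two planes through P
plane₁₂: -0.7037x+0.3969y+0.1856z = -0.0010
Cramer: x(z) = 0.0014+0.2638z;  y(z) = 0.0000-0.0000z
quadratic in z: (1.0696)z²+(-0.0620)z+(-0.1934)=0, √Δ=0.9117 → z ∈ {-0.3972, 0.4552}; z = -0.3972 (taking z<0)
x = -0.1034, y = 0.0000

(-0.1034, 0.0000, -0.3972)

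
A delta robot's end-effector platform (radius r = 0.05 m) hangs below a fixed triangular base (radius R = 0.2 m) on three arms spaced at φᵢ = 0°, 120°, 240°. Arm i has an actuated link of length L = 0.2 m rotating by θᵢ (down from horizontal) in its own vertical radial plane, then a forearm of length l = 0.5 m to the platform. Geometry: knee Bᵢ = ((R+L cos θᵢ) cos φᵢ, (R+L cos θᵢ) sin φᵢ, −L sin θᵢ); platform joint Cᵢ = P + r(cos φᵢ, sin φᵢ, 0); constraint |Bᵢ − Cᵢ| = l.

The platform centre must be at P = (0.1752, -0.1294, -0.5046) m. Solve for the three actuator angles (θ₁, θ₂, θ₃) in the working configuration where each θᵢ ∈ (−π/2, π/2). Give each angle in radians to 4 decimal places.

θ₁ = 0.2619, θ₂ = 1.3961, θ₃ = 0.7854

φ1=0.0° → target in arm frame (0.1752, -0.1294)
  e−x'=-0.0252;  (l²−L²−(e−x')²−y'²−z²)/2L = -0.1550
  √(A²+B²)=0.5052;  θ1 = -1.6207+1.8826 ≈ 0.2619
arm 2 (φ=120.0°): x'=-0.1997, y'=-0.0870
  e−x'=0.3497;  (l²−L²−(e−x')²−y'²−z²)/2L = -0.4361
  √(A²+B²)=0.6139;  θ2 = -0.9648+2.3609 ≈ 1.3961
rotate P by −φ3: (0.0245, 0.2164, -0.5046)
  e−x'=0.1255;  (l²−L²−(e−x')²−y'²−z²)/2L = -0.2681
  √(A²+B²)=0.5200;  θ3 = -1.3270+2.1124 ≈ 0.7854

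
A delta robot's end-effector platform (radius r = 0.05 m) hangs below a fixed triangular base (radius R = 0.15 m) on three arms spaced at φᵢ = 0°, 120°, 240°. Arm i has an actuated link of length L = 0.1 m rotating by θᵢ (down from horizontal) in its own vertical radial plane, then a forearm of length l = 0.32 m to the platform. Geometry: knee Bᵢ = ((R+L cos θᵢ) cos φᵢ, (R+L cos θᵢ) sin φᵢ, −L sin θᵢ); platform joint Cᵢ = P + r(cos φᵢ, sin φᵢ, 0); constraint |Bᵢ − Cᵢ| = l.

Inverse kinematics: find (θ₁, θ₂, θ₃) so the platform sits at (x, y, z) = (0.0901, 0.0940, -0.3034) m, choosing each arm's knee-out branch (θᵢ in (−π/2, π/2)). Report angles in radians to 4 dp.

θ₁ = 0.1745, θ₂ = 0.5239, θ₃ = 1.3963

φ1=0.0° → target in arm frame (0.0901, 0.0940)
  e−x'=0.0099;  (l²−L²−(e−x')²−y'²−z²)/2L = -0.0429
  θ1 = atan2(B,A) + arccos(C/0.3036) = 0.1745
arm 2 (φ=120.0°): x'=0.0364, y'=-0.1250
  A cos θ + B sin θ = C:  0.0636·cos θ + -0.3034·sin θ = -0.0967
  θ2 = atan2(B,A) + arccos(C/0.3100) = 0.5239
arm 3 (φ=240.0°): x'=-0.1265, y'=0.0310
  e−x'=0.2265;  (l²−L²−(e−x')²−y'²−z²)/2L = -0.2595
  √(A²+B²)=0.3786;  θ3 = -0.9296+2.3259 ≈ 1.3963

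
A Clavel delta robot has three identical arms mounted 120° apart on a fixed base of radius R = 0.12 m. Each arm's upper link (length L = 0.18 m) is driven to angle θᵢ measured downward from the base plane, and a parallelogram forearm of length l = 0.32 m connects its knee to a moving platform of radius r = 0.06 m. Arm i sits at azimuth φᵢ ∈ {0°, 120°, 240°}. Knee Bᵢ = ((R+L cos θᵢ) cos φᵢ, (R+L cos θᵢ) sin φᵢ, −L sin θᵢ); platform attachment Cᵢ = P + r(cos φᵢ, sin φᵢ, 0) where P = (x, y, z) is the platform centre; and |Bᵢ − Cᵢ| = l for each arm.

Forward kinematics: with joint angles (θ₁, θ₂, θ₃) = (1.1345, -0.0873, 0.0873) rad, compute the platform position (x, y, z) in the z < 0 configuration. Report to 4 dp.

(-0.1750, 0.0179, -0.2363)

O1 = (0.1361·cos0.0°, 0.1361·sin0.0°, -0.1631) = (0.1361, 0.0000, -0.1631)
arm 2 at φ=120.0°: (R−r)+L cos θ2 = 0.2393;  O2 = (-0.1197, 0.2073, 0.0157)
arm 3 at φ=240.0°: (R−r)+L cos θ3 = 0.2393;  O3 = (-0.1197, -0.2073, -0.0157)
eliminate P² terms by subtracting sphere 1 from 2 and 3
linear system: -0.5114x+0.4145y = 0.0124−0.3577z; -0.5114x+-0.4145y = 0.0124−0.2949z
Cramer: x(z) = -0.0242+0.6379z;  y(z) = 0.0000-0.0757z
quadratic in z: (1.4127)z²+(0.1218)z+(-0.0501)=0, √Δ=0.5458 → z ∈ {-0.2363, 0.1501}; z = -0.2363 (taking z<0)
x = -0.1750, y = 0.0179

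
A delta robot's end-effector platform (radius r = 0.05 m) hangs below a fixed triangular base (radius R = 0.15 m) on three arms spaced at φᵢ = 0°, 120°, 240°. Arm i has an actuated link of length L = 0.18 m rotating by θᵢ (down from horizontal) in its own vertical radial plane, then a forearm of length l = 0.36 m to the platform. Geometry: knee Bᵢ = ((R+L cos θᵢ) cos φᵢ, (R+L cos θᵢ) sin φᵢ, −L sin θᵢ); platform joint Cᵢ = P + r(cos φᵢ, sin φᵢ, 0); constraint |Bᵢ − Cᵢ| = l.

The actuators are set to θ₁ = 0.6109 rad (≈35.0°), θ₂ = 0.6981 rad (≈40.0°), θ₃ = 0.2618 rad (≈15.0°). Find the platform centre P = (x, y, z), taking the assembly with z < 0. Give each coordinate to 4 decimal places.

(-0.0196, -0.0599, -0.3371)

arm 1 at φ=0.0°: e+L cos θ1 = 0.2474;  S1 = (0.2474, 0.0000, -0.1032)
φ2=120.0°: virtual centre (-0.1189, 0.2060, -0.1157), radius l
φ3=240.0°: virtual centre (-0.1369, -0.2372, -0.0466), radius l
subtract pairs → two planes through P
linear system: -0.7328x+0.4120y = -0.0019−-0.0249z; -0.7688x+-0.4744y = 0.0053−0.1133z
det = 0.6644;  x = -0.0019+0.0525z,  y = -0.0080+0.1538z
into |P−S₁|² = l²: 1.0264z² + 0.1778z + -0.0567 = 0;  Δ = 0.2644;  z = -0.3371 or 0.1639 → z<0 root = -0.3371
x = -0.0196, y = -0.0599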